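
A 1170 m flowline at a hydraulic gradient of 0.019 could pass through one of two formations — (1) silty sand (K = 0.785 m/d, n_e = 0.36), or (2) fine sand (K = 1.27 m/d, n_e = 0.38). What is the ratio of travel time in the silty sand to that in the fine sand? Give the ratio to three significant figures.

1.53

Unit 1 (silty sand): v = 0.785×0.019/0.36 = 0.04143 m/d, t = 1170/0.04143 = 28240 d
Unit 2 (fine sand): v = 1.27×0.019/0.38 = 0.06350 m/d, t = 1170/0.06350 = 18430 d
t(silty sand) / t(fine sand) = 28240/18430 = 1.53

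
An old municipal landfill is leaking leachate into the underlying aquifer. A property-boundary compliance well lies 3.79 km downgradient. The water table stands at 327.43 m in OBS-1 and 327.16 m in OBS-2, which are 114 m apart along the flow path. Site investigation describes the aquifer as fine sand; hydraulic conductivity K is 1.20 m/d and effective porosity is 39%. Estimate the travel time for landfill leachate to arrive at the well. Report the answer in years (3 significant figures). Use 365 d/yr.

Hydraulic gradient i = (327.43 − 327.16) / 114 = 0.27 / 114 = 0.002368
Specific discharge q = 1.20 × 0.002368 = 0.002842 m/d
v = Ki/n = 1.20·0.002368/0.39 = 0.007287 m/d
L = 3.79 km = 3790 m
t = L / v = 3790 / 0.007287 = 520100 d
   = 520100 / 365 = 1420 yr

1420 years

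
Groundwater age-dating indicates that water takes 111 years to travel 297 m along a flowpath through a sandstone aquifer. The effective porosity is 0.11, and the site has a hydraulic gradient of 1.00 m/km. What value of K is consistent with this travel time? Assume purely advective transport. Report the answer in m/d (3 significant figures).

t = 111 years = 40520 d
v = L / t = 297 / 40520 = 0.007331 m/d
K = v · n / i = 0.007331 × 0.11 / 0.0010 = 0.806 m/d

0.806 m/d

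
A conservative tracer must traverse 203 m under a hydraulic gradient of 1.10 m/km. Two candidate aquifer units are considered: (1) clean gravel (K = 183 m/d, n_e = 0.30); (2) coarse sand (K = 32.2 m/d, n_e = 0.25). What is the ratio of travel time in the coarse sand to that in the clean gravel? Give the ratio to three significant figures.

4.74

Unit 1 (clean gravel): v = 183×0.0011/0.30 = 0.6710 m/d, t = 203/0.6710 = 302.5 d
Unit 2 (coarse sand): v = 32.2×0.0011/0.25 = 0.1417 m/d, t = 203/0.1417 = 1433 d
t(coarse sand) / t(clean gravel) = 1433/302.5 = 4.74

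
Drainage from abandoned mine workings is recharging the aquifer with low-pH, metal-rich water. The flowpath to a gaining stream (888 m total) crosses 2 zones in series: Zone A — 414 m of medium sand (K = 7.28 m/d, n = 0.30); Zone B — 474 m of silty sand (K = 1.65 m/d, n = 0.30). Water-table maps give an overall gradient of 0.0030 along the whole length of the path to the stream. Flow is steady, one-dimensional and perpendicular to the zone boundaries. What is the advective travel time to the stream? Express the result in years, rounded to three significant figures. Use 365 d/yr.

Steady 1-D flow in series ⇒ the Darcy flux q is identical in every zone and the zone head losses add (resistances L/K in series).
Σ(L/K) = 414/7.28 + 474/1.65 = 56.87 + 287.3 = 344.1 d
K_eq = L_total / Σ(L/K) = 888 / 344.1 = 2.580 m/d
q = K_eq · i = 2.580 × 0.0030 = 0.007741 m/d (same in every zone)
Zone A: v = q/n = 0.007741/0.30 = 0.02580 m/d → t_A = 414/0.02580 = 16040 d
Zone B: v = q/n = 0.007741/0.30 = 0.02580 m/d → t_B = 474/0.02580 = 18370 d
Total t = 16040 + 18370 = 34410 d
   = 34410 / 365 = 94.3 yr

94.3 years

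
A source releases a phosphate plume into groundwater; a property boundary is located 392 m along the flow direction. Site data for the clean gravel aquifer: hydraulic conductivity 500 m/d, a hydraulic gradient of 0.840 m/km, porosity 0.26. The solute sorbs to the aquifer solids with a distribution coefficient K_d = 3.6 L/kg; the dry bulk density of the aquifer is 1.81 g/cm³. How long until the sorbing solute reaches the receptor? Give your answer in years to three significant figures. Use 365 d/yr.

Darcy flux q = K·i = 500 × 8.4e-4 = 0.4200 m/d
Average linear velocity = 0.4200 / 0.26 = 1.615 m/d
Retardation R = 1 + ρ_b·K_d/n = 1 + 1.81×3.6/0.26 = 26.06
Contaminant velocity v_c = v/R = 1.615/26.06 = 0.06198 m/d
t = L/v_c = 392/0.06198 = 6324 d
   = 6324/365 = 17.3 yr

17.3 years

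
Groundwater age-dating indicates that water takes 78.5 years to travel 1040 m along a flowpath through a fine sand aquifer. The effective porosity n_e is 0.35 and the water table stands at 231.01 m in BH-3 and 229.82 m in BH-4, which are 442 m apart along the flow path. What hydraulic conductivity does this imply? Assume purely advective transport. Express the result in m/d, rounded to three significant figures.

Hydraulic gradient i = (231.01 − 229.82) / 442 = 1.19 / 442 = 0.002692
t = 78.5 years = 28650 d
v = L / t = 1040 / 28650 = 0.03630 m/d
K = v · n / i = 0.03630 × 0.35 / 0.002692 = 4.72 m/d

4.72 m/d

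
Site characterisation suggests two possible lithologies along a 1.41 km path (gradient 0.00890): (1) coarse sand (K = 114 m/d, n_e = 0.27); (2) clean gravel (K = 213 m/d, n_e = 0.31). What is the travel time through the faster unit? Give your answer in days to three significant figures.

231 days

Unit 1 (coarse sand): v = 114×0.0089/0.27 = 3.758 m/d, t = 1410/3.758 = 375.2 d
Unit 2 (clean gravel): v = 213×0.0089/0.31 = 6.115 m/d, t = 1410/6.115 = 230.6 d
Faster unit: t = 231 d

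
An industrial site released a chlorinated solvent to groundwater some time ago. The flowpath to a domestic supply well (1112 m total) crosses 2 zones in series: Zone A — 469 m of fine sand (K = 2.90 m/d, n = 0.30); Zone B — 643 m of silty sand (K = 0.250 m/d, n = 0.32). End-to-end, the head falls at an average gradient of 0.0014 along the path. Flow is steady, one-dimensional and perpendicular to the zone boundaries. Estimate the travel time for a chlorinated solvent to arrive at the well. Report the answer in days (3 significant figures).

608000 days

Continuity: the same q passes through each zone, so ΔH = q·Σ(L_j/K_j) — the zones act as resistances in series.
Σ(L/K) = 469/2.90 + 643/0.250 = 161.7 + 2572 = 2734 d
K_eq = L_total / Σ(L/K) = 1112 / 2734 = 0.4068 m/d
q = K_eq · i = 0.4068 × 0.0014 = 5.695e-4 m/d (same in every zone)
Zone A: v = q/n = 5.695e-4/0.30 = 0.001898 m/d → t_A = 469/0.001898 = 247100 d
Zone B: v = q/n = 5.695e-4/0.32 = 0.001780 m/d → t_B = 643/0.001780 = 361300 d
Total t = 247100 + 361300 = 608400 d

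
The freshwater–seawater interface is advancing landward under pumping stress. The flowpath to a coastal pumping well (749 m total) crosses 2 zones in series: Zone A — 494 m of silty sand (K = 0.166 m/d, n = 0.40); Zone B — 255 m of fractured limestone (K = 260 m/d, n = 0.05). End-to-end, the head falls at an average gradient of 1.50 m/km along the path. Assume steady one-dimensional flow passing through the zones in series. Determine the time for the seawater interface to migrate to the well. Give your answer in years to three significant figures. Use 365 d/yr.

Continuity: the same q passes through each zone, so ΔH = q·Σ(L_j/K_j) — the zones act as resistances in series.
Σ(L/K) = 494/0.166 + 255/260 = 2976 + 0.9808 = 2977 d
K_eq = L_total / Σ(L/K) = 749 / 2977 = 0.2516 m/d
q = K_eq · i = 0.2516 × 0.0015 = 3.774e-4 m/d (same in every zone)
Zone A: v = q/n = 3.774e-4/0.40 = 9.435e-4 m/d → t_A = 494/9.435e-4 = 523600 d
Zone B: v = q/n = 3.774e-4/0.05 = 0.007548 m/d → t_B = 255/0.007548 = 33780 d
Total t = 523600 + 33780 = 557400 d
   = 557400 / 365 = 1530 yr

1530 years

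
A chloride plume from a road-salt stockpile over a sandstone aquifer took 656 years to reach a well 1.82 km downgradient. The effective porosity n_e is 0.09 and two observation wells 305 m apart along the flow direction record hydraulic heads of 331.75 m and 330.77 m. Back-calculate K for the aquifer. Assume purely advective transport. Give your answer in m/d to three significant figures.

Hydraulic gradient i = (331.75 − 330.77) / 305 = 0.98 / 305 = 0.003213
t = 656 years = 239400 d
L = 1.82 km = 1820 m
v = L / t = 1820 / 239400 = 0.007601 m/d
K = v · n / i = 0.007601 × 0.09 / 0.003213 = 0.213 m/d

0.213 m/d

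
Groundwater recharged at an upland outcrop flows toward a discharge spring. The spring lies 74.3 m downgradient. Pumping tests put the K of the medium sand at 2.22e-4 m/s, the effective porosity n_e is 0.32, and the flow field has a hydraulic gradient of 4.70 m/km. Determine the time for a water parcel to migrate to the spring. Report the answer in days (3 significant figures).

264 days

K = 2.22e-4 m/s × 86400 s/d = 19.18 m/d
q = Ki = 19.18 × 0.0047 = 0.09015 m/d
Seepage velocity v = q / n = 0.09015 / 0.32 = 0.2817 m/d
t = L / v = 74.3 / 0.2817 = 263.7 d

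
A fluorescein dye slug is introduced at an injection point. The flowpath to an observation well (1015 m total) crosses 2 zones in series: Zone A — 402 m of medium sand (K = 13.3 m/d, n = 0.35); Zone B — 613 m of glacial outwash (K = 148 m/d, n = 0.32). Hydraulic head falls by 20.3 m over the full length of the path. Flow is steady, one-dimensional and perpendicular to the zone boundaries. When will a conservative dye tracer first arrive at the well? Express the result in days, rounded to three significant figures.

570 days

Steady 1-D flow in series ⇒ the Darcy flux q is identical in every zone and the zone head losses add (resistances L/K in series).
Σ(L/K) = 402/13.3 + 613/148 = 30.23 + 4.142 = 34.37 d
q = ΔH / Σ(L/K) = 20.3 / 34.37 = 0.5907 m/d (same in every zone)
Zone A: v = q/n = 0.5907/0.35 = 1.688 m/d → t_A = 402/1.688 = 238.2 d
Zone B: v = q/n = 0.5907/0.32 = 1.846 m/d → t_B = 613/1.846 = 332.1 d
Total t = 238.2 + 332.1 = 570.3 d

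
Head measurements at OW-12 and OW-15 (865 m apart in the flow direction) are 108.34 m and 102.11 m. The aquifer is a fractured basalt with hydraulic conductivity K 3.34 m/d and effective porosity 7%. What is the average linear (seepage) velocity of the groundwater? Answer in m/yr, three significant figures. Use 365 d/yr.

125 m/yr

Hydraulic gradient i = (108.34 − 102.11) / 865 = 6.23 / 865 = 0.007202
Specific discharge q = 3.34 × 0.007202 = 0.02406 m/d
v = Ki/n = 3.34·0.007202/0.07 = 0.3437 m/d
   = 0.3437 × 365 = 125 m/yr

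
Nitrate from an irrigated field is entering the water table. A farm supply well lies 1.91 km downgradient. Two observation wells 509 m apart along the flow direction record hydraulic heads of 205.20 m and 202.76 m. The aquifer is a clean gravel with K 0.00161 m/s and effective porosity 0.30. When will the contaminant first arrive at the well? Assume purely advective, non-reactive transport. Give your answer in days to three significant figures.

859 days

Hydraulic gradient i = (205.20 − 202.76) / 509 = 2.44 / 509 = 0.004794
K = 0.00161 m/s × 86400 s/d = 139.1 m/d
Darcy flux q = K·i = 139.1 × 0.004794 = 0.6668 m/d
v_s = q/n_e = 0.6668/0.30 = 2.223 m/d
L = 1.91 km = 1910 m
t = L / v = 1910 / 2.223 = 859.3 d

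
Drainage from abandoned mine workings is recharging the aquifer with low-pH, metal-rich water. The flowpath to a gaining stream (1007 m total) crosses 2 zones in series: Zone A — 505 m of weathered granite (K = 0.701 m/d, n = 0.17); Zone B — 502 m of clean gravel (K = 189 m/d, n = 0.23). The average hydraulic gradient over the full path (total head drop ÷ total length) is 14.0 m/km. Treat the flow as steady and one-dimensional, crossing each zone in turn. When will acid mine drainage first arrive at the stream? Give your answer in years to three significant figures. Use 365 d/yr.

28.3 years

For zones in series the flux q is common to all zones; the equivalent conductivity is the harmonic (thickness-weighted) mean, K_eq = L_total / Σ(L_j/K_j).
Σ(L/K) = 505/0.701 + 502/189 = 720.4 + 2.656 = 723.1 d
K_eq = L_total / Σ(L/K) = 1007 / 723.1 = 1.393 m/d
q = K_eq · i = 1.393 × 0.014 = 0.01950 m/d (same in every zone)
Zone A: v = q/n = 0.01950/0.17 = 0.1147 m/d → t_A = 505/0.1147 = 4403 d
Zone B: v = q/n = 0.01950/0.23 = 0.08477 m/d → t_B = 502/0.08477 = 5922 d
Total t = 4403 + 5922 = 10320 d
   = 10320 / 365 = 28.3 yr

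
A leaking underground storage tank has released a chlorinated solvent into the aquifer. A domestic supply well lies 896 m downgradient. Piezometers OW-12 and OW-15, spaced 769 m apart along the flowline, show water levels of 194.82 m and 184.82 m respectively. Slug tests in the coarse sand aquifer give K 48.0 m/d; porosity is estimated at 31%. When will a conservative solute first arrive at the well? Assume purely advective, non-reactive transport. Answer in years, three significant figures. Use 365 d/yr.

Hydraulic gradient i = (194.82 − 184.82) / 769 = 10.00 / 769 = 0.01300
q = Ki = 48.0 × 0.01300 = 0.6242 m/d
v_s = q/n_e = 0.6242/0.31 = 2.014 m/d
t = L / v = 896 / 2.014 = 445.0 d
   = 445.0 / 365 = 1.22 yr

1.22 years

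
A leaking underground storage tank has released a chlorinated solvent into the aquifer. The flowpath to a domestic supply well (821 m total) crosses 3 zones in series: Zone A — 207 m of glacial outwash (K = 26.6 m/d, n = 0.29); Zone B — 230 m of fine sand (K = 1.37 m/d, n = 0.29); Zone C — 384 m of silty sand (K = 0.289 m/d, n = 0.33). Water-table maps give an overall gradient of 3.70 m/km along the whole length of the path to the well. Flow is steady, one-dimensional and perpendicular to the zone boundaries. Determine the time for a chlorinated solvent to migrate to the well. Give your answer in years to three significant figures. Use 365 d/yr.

344 years

Continuity: the same q passes through each zone, so ΔH = q·Σ(L_j/K_j) — the zones act as resistances in series.
Σ(L/K) = 207/26.6 + 230/1.37 + 384/0.289 = 7.782 + 167.9 + 1329 = 1504 d
K_eq = L_total / Σ(L/K) = 821 / 1504 = 0.5457 m/d
q = K_eq · i = 0.5457 × 0.0037 = 0.002019 m/d (same in every zone)
Zone A: v = q/n = 0.002019/0.29 = 0.006963 m/d → t_A = 207/0.006963 = 29730 d
Zone B: v = q/n = 0.002019/0.29 = 0.006963 m/d → t_B = 230/0.006963 = 33030 d
Zone C: v = q/n = 0.002019/0.33 = 0.006119 m/d → t_C = 384/0.006119 = 62760 d
Total t = 29730 + 33030 + 62760 = 125500 d
   = 125500 / 365 = 344 yr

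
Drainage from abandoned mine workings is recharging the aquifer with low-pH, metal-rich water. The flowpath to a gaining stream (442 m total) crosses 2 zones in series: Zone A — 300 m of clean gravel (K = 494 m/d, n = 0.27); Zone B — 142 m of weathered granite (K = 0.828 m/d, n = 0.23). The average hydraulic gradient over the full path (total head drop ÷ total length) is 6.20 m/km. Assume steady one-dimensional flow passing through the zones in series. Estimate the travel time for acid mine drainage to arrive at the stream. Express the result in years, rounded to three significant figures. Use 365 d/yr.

Continuity: the same q passes through each zone, so ΔH = q·Σ(L_j/K_j) — the zones act as resistances in series.
Σ(L/K) = 300/494 + 142/0.828 = 0.6073 + 171.5 = 172.1 d
K_eq = L_total / Σ(L/K) = 442 / 172.1 = 2.568 m/d
q = K_eq · i = 2.568 × 0.0062 = 0.01592 m/d (same in every zone)
Zone A: v = q/n = 0.01592/0.27 = 0.05897 m/d → t_A = 300/0.05897 = 5087 d
Zone B: v = q/n = 0.01592/0.23 = 0.06923 m/d → t_B = 142/0.06923 = 2051 d
Total t = 5087 + 2051 = 7138 d
   = 7138 / 365 = 19.6 yr

19.6 years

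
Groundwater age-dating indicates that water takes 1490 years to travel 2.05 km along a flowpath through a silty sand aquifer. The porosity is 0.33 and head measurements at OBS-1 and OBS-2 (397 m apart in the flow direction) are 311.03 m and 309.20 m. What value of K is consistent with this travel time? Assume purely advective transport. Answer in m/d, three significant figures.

Hydraulic gradient i = (311.03 − 309.20) / 397 = 1.83 / 397 = 0.004610
t = 1490 years = 543900 d
L = 2.05 km = 2050 m
v = L / t = 2050 / 543900 = 0.003769 m/d
K = v · n / i = 0.003769 × 0.33 / 0.004610 = 0.270 m/d

0.270 m/d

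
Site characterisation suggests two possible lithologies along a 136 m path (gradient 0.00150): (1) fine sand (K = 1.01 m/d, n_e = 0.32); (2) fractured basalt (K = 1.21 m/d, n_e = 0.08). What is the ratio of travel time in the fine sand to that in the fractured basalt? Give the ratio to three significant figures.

4.79

Unit 1 (fine sand): v = 1.01×0.0015/0.32 = 0.004734 m/d, t = 136/0.004734 = 28730 d
Unit 2 (fractured basalt): v = 1.21×0.0015/0.08 = 0.02269 m/d, t = 136/0.02269 = 5994 d
t(fine sand) / t(fractured basalt) = 28730/5994 = 4.79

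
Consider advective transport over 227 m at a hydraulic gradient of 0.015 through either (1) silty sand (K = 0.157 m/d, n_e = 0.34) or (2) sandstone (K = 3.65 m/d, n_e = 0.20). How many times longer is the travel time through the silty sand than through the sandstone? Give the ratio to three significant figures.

39.5

Unit 1 (silty sand): v = 0.157×0.015/0.34 = 0.006926 m/d, t = 227/0.006926 = 32770 d
Unit 2 (sandstone): v = 3.65×0.015/0.20 = 0.2738 m/d, t = 227/0.2738 = 829.2 d
t(silty sand) / t(sandstone) = 32770/829.2 = 39.5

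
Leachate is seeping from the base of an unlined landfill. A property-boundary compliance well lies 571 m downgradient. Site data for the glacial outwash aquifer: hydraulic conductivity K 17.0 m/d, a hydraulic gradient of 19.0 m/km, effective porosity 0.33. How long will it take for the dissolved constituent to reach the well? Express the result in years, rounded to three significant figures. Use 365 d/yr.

Specific discharge q = 17.0 × 0.019 = 0.3230 m/d
v_s = q/n_e = 0.3230/0.33 = 0.9788 m/d
t = L / v = 571 / 0.9788 = 583.4 d
   = 583.4 / 365 = 1.60 yr

1.60 years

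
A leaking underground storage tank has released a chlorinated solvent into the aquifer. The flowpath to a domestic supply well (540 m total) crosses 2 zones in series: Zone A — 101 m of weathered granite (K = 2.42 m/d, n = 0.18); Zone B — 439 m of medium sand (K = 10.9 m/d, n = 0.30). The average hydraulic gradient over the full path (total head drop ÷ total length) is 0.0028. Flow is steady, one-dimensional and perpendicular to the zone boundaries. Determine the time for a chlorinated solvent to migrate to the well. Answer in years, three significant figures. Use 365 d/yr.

22.3 years

Steady 1-D flow in series ⇒ the Darcy flux q is identical in every zone and the zone head losses add (resistances L/K in series).
Σ(L/K) = 101/2.42 + 439/10.9 = 41.74 + 40.28 = 82.01 d
K_eq = L_total / Σ(L/K) = 540 / 82.01 = 6.585 m/d
q = K_eq · i = 6.585 × 0.0028 = 0.01844 m/d (same in every zone)
Zone A: v = q/n = 0.01844/0.18 = 0.1024 m/d → t_A = 101/0.1024 = 986.1 d
Zone B: v = q/n = 0.01844/0.30 = 0.06146 m/d → t_B = 439/0.06146 = 7143 d
Total t = 986.1 + 7143 = 8129 d
   = 8129 / 365 = 22.3 yr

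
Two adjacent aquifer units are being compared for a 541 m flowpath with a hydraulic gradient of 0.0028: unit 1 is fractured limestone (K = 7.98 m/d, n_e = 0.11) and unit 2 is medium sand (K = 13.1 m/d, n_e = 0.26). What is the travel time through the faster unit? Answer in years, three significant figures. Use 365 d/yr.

7.30 years

Unit 1 (fractured limestone): v = 7.98×0.0028/0.11 = 0.2031 m/d, t = 541/0.2031 = 2663 d
Unit 2 (medium sand): v = 13.1×0.0028/0.26 = 0.1411 m/d, t = 541/0.1411 = 3835 d
Faster: 2663 d / 365 = 7.30 yr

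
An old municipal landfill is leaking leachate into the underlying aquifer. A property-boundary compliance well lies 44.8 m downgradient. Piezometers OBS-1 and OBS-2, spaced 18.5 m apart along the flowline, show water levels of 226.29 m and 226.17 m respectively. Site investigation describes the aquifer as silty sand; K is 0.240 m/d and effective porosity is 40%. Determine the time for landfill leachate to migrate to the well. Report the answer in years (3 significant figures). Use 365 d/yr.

Hydraulic gradient i = (226.29 − 226.17) / 18.5 = 0.12 / 18.5 = 0.006486
Specific discharge q = 0.240 × 0.006486 = 0.001557 m/d
v_s = q/n_e = 0.001557/0.40 = 0.003892 m/d
t = L / v = 44.8 / 0.003892 = 11510 d
   = 11510 / 365 = 31.5 yr

31.5 years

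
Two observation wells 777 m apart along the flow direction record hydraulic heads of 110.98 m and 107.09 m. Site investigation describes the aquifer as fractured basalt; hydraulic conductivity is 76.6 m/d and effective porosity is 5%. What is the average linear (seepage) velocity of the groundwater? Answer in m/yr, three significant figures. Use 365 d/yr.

2800 m/yr

Hydraulic gradient i = (110.98 − 107.09) / 777 = 3.89 / 777 = 0.005006
Darcy flux q = K·i = 76.6 × 0.005006 = 0.3835 m/d
v = Ki/n = 76.6·0.005006/0.05 = 7.670 m/d
   = 7.670 × 365 = 2800 m/yr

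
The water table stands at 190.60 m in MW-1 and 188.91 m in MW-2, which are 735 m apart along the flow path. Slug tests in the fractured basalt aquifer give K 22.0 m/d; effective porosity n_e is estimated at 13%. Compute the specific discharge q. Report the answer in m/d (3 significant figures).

Hydraulic gradient i = (190.60 − 188.91) / 735 = 1.69 / 735 = 0.002299
Darcy flux q = K·i = 22.0 × 0.002299 = 0.05059 m/d

0.0506 m/d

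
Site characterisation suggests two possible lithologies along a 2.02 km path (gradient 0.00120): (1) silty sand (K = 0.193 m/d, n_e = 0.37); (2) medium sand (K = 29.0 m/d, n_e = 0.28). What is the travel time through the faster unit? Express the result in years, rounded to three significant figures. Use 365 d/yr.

44.5 years

Unit 1 (silty sand): v = 0.193×0.0012/0.37 = 6.259e-4 m/d, t = 2020/6.259e-4 = 3.227e6 d
Unit 2 (medium sand): v = 29.0×0.0012/0.28 = 0.1243 m/d, t = 2020/0.1243 = 16250 d
Faster: 16250 d / 365 = 44.5 yr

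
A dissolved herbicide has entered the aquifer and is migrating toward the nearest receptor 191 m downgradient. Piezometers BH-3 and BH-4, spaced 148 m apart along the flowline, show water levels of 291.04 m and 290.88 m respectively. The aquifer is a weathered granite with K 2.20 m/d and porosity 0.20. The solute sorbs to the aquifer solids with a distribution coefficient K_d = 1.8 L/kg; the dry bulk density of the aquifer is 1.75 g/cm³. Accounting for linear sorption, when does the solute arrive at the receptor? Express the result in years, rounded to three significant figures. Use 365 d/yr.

737 years

Hydraulic gradient i = (291.04 − 290.88) / 148 = 0.16 / 148 = 0.001081
Darcy flux q = K·i = 2.20 × 0.001081 = 0.002378 m/d
Seepage velocity v = q / n = 0.002378 / 0.20 = 0.01189 m/d
Retardation R = 1 + ρ_b·K_d/n = 1 + 1.75×1.8/0.20 = 16.75
Contaminant velocity v_c = v/R = 0.01189/16.75 = 7.100e-4 m/d
t = L/v_c = 191/7.100e-4 = 269000 d
   = 269000/365 = 737 yr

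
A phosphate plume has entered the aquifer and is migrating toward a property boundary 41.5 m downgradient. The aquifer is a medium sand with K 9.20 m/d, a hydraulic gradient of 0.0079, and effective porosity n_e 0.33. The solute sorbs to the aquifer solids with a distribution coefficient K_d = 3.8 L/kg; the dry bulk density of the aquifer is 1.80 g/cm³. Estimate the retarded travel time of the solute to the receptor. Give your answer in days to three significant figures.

Darcy flux q = K·i = 9.20 × 0.0079 = 0.07268 m/d
v_s = q/n_e = 0.07268/0.33 = 0.2202 m/d
Retardation R = 1 + ρ_b·K_d/n = 1 + 1.80×3.8/0.33 = 21.73
Contaminant velocity v_c = v/R = 0.2202/21.73 = 0.01014 m/d
t = L/v_c = 41.5/0.01014 = 4094 d

4090 days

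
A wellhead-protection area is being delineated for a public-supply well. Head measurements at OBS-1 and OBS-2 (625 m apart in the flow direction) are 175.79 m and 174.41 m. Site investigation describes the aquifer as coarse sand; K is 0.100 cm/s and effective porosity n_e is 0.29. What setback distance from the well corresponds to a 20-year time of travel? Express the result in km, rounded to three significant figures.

Hydraulic gradient i = (175.79 − 174.41) / 625 = 1.38 / 625 = 0.002208
K = 0.100 cm/s × 864 = 86.40 m/d
Darcy flux q = K·i = 86.40 × 0.002208 = 0.1908 m/d
Seepage velocity v = q / n = 0.1908 / 0.29 = 0.6578 m/d
T = 20 yr × 365 = 7300 d
L = v × T = 0.6578 × 7300 = 4802 m
   = 4.80 km

4.80 km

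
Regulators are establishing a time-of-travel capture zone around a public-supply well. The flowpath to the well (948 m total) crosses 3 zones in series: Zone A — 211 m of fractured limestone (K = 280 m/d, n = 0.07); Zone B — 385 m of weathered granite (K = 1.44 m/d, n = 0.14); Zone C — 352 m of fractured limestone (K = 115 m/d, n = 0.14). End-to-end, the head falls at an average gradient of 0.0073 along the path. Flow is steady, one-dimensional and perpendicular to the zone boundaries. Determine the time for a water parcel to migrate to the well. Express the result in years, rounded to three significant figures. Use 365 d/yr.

For zones in series the flux q is common to all zones; the equivalent conductivity is the harmonic (thickness-weighted) mean, K_eq = L_total / Σ(L_j/K_j).
Σ(L/K) = 211/280 + 385/1.44 + 352/115 = 0.7536 + 267.4 + 3.061 = 271.2 d
K_eq = L_total / Σ(L/K) = 948 / 271.2 = 3.496 m/d
q = K_eq · i = 3.496 × 0.0073 = 0.02552 m/d (same in every zone)
Zone A: v = q/n = 0.02552/0.07 = 0.3646 m/d → t_A = 211/0.3646 = 578.8 d
Zone B: v = q/n = 0.02552/0.14 = 0.1823 m/d → t_B = 385/0.1823 = 2112 d
Zone C: v = q/n = 0.02552/0.14 = 0.1823 m/d → t_C = 352/0.1823 = 1931 d
Total t = 578.8 + 2112 + 1931 = 4622 d
   = 4622 / 365 = 12.7 yr

12.7 years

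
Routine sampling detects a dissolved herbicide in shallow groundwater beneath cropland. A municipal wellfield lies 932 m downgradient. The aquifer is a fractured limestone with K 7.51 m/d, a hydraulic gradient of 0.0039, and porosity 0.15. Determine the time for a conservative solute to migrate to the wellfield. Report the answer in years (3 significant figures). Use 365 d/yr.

13.1 years

q = Ki = 7.51 × 0.0039 = 0.02929 m/d
Average linear velocity = 0.02929 / 0.15 = 0.1953 m/d
t = L / v = 932 / 0.1953 = 4773 d
   = 4773 / 365 = 13.1 yr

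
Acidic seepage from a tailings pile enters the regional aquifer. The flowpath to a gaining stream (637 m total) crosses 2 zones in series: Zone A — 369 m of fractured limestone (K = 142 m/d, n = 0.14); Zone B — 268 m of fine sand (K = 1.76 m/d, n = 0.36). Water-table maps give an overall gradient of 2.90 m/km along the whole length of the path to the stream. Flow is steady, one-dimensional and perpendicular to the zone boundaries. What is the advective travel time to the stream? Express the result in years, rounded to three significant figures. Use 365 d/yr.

34.0 years

For zones in series the flux q is common to all zones; the equivalent conductivity is the harmonic (thickness-weighted) mean, K_eq = L_total / Σ(L_j/K_j).
Σ(L/K) = 369/142 + 268/1.76 = 2.599 + 152.3 = 154.9 d
K_eq = L_total / Σ(L/K) = 637 / 154.9 = 4.113 m/d
q = K_eq · i = 4.113 × 0.0029 = 0.01193 m/d (same in every zone)
Zone A: v = q/n = 0.01193/0.14 = 0.08520 m/d → t_A = 369/0.08520 = 4331 d
Zone B: v = q/n = 0.01193/0.36 = 0.03313 m/d → t_B = 268/0.03313 = 8089 d
Total t = 4331 + 8089 = 12420 d
   = 12420 / 365 = 34.0 yr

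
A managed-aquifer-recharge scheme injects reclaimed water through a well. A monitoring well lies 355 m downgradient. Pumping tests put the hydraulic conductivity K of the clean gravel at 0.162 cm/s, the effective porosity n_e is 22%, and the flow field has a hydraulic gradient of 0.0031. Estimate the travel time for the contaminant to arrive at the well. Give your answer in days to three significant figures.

K = 0.162 cm/s × 864 = 140.0 m/d
Specific discharge q = 140.0 × 0.0031 = 0.4339 m/d
v_s = q/n_e = 0.4339/0.22 = 1.972 m/d
t = L / v = 355 / 1.972 = 180.0 d

180 days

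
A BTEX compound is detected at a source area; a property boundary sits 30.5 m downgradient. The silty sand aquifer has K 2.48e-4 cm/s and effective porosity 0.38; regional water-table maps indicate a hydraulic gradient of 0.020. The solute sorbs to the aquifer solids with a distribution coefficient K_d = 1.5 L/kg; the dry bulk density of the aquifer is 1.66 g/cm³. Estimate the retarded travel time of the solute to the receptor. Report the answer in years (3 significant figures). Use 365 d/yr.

56.0 years

K = 2.48e-4 cm/s × 864 = 0.2143 m/d
Darcy flux q = K·i = 0.2143 × 0.020 = 0.004285 m/d
v_s = q/n_e = 0.004285/0.38 = 0.01128 m/d
Retardation R = 1 + ρ_b·K_d/n = 1 + 1.66×1.5/0.38 = 7.553
Contaminant velocity v_c = v/R = 0.01128/7.553 = 0.001493 m/d
t = L/v_c = 30.5/0.001493 = 20430 d
   = 20430/365 = 56.0 yr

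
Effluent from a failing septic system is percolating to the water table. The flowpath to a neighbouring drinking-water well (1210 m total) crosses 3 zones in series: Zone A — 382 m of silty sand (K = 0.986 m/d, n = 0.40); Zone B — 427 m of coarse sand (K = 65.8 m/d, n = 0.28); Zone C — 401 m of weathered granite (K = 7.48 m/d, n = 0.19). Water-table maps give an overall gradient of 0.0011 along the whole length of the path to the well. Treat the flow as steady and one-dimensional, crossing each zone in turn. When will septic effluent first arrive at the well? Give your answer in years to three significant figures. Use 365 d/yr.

321 years

Steady 1-D flow in series ⇒ the Darcy flux q is identical in every zone and the zone head losses add (resistances L/K in series).
Σ(L/K) = 382/0.986 + 427/65.8 + 401/7.48 = 387.4 + 6.489 + 53.61 = 447.5 d
K_eq = L_total / Σ(L/K) = 1210 / 447.5 = 2.704 m/d
q = K_eq · i = 2.704 × 0.0011 = 0.002974 m/d (same in every zone)
Zone A: v = q/n = 0.002974/0.40 = 0.007435 m/d → t_A = 382/0.007435 = 51380 d
Zone B: v = q/n = 0.002974/0.28 = 0.01062 m/d → t_B = 427/0.01062 = 40200 d
Zone C: v = q/n = 0.002974/0.19 = 0.01565 m/d → t_C = 401/0.01565 = 25620 d
Total t = 51380 + 40200 + 25620 = 117200 d
   = 117200 / 365 = 321 yr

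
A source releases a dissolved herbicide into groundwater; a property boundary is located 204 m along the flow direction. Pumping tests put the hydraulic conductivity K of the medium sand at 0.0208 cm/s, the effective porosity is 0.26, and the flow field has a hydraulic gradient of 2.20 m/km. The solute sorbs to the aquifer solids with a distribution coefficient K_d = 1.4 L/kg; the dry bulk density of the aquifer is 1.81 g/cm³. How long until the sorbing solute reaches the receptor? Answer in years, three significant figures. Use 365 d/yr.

39.5 years

K = 0.0208 cm/s × 864 = 17.97 m/d
Darcy flux q = K·i = 17.97 × 0.0022 = 0.03954 m/d
v_s = q/n_e = 0.03954/0.26 = 0.1521 m/d
Retardation R = 1 + ρ_b·K_d/n = 1 + 1.81×1.4/0.26 = 10.75
Contaminant velocity v_c = v/R = 0.1521/10.75 = 0.01415 m/d
t = L/v_c = 204/0.01415 = 14420 d
   = 14420/365 = 39.5 yr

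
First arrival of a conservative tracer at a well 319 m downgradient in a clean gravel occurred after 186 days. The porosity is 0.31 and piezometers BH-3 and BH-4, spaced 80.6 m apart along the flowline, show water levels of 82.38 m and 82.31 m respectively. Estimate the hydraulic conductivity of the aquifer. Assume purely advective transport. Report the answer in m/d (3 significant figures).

Hydraulic gradient i = (82.38 − 82.31) / 80.6 = 0.07 / 80.6 = 8.685e-4
v = L / t = 319 / 186 = 1.715 m/d
K = v · n / i = 1.715 × 0.31 / 8.685e-4 = 612 m/d

612 m/d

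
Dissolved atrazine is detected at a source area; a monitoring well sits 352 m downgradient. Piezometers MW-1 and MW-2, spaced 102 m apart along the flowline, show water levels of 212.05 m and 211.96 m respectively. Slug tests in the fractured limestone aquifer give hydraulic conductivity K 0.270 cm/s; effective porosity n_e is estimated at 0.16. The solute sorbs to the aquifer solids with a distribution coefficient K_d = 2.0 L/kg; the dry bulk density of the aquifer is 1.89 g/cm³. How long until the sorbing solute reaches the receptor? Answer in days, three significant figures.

6740 days

Hydraulic gradient i = (212.05 − 211.96) / 102 = 0.09 / 102 = 8.824e-4
K = 0.270 cm/s × 864 = 233.3 m/d
Darcy flux q = K·i = 233.3 × 8.824e-4 = 0.2058 m/d
Average linear velocity = 0.2058 / 0.16 = 1.286 m/d
Retardation R = 1 + ρ_b·K_d/n = 1 + 1.89×2.0/0.16 = 24.63
Contaminant velocity v_c = v/R = 1.286/24.63 = 0.05224 m/d
t = L/v_c = 352/0.05224 = 6738 d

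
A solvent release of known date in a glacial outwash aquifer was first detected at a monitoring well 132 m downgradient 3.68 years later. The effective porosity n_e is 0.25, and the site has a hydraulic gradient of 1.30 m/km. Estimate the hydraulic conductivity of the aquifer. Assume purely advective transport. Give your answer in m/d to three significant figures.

t = 3.68 years = 1343 d
v = L / t = 132 / 1343 = 0.09827 m/d
K = v · n / i = 0.09827 × 0.25 / 0.0013 = 18.9 m/d

18.9 m/d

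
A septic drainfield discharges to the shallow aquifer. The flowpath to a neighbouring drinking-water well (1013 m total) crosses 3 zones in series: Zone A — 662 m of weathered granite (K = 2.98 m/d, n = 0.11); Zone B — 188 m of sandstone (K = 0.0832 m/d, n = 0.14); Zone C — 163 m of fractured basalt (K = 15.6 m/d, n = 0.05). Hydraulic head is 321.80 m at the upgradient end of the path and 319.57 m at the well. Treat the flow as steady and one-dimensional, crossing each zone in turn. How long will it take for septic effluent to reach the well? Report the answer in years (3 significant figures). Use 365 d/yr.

329 years

Total head drop ΔH = 321.80 − 319.57 = 2.23 m
Steady 1-D flow in series ⇒ the Darcy flux q is identical in every zone and the zone head losses add (resistances L/K in series).
Σ(L/K) = 662/2.98 + 188/0.0832 + 163/15.6 = 222.1 + 2260 + 10.45 = 2492 d
q = ΔH / Σ(L/K) = 2.23 / 2492 = 8.948e-4 m/d (same in every zone)
Zone A: v = q/n = 8.948e-4/0.11 = 0.008134 m/d → t_A = 662/0.008134 = 81380 d
Zone B: v = q/n = 8.948e-4/0.14 = 0.006391 m/d → t_B = 188/0.006391 = 29410 d
Zone C: v = q/n = 8.948e-4/0.05 = 0.01790 m/d → t_C = 163/0.01790 = 9108 d
Total t = 81380 + 29410 + 9108 = 119900 d
   = 119900 / 365 = 329 yr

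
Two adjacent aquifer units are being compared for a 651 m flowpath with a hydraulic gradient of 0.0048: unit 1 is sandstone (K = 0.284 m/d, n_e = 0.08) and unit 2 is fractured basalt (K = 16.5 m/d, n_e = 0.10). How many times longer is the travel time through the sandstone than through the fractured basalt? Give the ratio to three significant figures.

Unit 1 (sandstone): v = 0.284×0.0048/0.08 = 0.01704 m/d, t = 651/0.01704 = 38200 d
Unit 2 (fractured basalt): v = 16.5×0.0048/0.10 = 0.7920 m/d, t = 651/0.7920 = 822.0 d
t(sandstone) / t(fractured basalt) = 38200/822.0 = 46.5

46.5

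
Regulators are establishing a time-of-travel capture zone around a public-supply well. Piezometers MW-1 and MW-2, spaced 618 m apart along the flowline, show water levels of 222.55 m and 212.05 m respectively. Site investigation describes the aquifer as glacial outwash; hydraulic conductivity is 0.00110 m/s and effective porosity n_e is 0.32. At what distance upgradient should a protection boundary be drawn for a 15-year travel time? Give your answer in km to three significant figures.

27.6 km

Hydraulic gradient i = (222.55 − 212.05) / 618 = 10.50 / 618 = 0.01699
K = 0.00110 m/s × 86400 s/d = 95.04 m/d
q = Ki = 95.04 × 0.01699 = 1.615 m/d
v_s = q/n_e = 1.615/0.32 = 5.046 m/d
T = 15 yr × 365 = 5475 d
L = v × T = 5.046 × 5475 = 27630 m
   = 27.6 km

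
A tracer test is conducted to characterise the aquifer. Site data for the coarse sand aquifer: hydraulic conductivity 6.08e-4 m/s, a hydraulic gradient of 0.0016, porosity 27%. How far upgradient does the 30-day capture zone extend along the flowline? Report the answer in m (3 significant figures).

9.34 m

K = 6.08e-4 m/s × 86400 s/d = 52.53 m/d
q = Ki = 52.53 × 0.0016 = 0.08405 m/d
Seepage velocity v = q / n = 0.08405 / 0.27 = 0.3113 m/d
L = v × T = 0.3113 × 30 = 9.339 m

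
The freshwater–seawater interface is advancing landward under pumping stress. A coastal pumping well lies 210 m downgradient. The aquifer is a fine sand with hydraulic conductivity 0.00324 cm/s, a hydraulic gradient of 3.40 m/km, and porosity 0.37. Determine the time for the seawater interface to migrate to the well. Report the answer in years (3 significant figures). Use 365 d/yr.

K = 0.00324 cm/s × 864 = 2.799 m/d
Darcy flux q = K·i = 2.799 × 0.0034 = 0.009518 m/d
v = Ki/n = 2.799·0.0034/0.37 = 0.02572 m/d
t = L / v = 210 / 0.02572 = 8164 d
   = 8164 / 365 = 22.4 yr

22.4 years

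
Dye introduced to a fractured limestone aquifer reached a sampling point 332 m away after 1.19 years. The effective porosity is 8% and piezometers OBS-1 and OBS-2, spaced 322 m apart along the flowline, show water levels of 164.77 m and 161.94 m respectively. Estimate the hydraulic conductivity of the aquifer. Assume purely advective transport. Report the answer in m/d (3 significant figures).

Hydraulic gradient i = (164.77 − 161.94) / 322 = 2.83 / 322 = 0.008789
t = 1.19 years = 434.3 d
v = L / t = 332 / 434.3 = 0.7644 m/d
K = v · n / i = 0.7644 × 0.08 / 0.008789 = 6.96 m/d

6.96 m/d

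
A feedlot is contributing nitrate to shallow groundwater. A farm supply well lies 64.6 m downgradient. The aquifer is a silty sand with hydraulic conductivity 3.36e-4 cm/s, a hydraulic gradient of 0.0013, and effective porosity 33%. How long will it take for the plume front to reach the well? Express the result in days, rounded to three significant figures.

56500 days

K = 3.36e-4 cm/s × 864 = 0.2903 m/d
Specific discharge q = 0.2903 × 0.0013 = 3.774e-4 m/d
v = Ki/n = 0.2903·0.0013/0.33 = 0.001144 m/d
t = L / v = 64.6 / 0.001144 = 56490 d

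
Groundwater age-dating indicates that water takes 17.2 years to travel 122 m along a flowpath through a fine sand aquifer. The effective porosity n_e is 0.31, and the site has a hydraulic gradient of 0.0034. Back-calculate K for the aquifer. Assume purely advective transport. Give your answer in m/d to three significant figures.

t = 17.2 years = 6278 d
v = L / t = 122 / 6278 = 0.01943 m/d
K = v · n / i = 0.01943 × 0.31 / 0.0034 = 1.77 m/d

1.77 m/d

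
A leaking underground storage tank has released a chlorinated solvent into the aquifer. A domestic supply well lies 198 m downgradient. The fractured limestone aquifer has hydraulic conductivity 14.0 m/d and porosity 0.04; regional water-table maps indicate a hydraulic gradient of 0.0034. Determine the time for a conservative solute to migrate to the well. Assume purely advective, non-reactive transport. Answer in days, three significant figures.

q = Ki = 14.0 × 0.0034 = 0.04760 m/d
Seepage velocity v = q / n = 0.04760 / 0.04 = 1.190 m/d
t = L / v = 198 / 1.190 = 166.4 d

166 days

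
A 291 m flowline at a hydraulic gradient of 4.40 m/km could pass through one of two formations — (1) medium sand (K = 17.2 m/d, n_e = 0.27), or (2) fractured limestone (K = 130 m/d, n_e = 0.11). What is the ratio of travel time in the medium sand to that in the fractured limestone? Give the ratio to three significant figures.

Unit 1 (medium sand): v = 17.2×0.0044/0.27 = 0.2803 m/d, t = 291/0.2803 = 1038 d
Unit 2 (fractured limestone): v = 130×0.0044/0.11 = 5.200 m/d, t = 291/5.200 = 55.96 d
t(medium sand) / t(fractured limestone) = 1038/55.96 = 18.6

18.6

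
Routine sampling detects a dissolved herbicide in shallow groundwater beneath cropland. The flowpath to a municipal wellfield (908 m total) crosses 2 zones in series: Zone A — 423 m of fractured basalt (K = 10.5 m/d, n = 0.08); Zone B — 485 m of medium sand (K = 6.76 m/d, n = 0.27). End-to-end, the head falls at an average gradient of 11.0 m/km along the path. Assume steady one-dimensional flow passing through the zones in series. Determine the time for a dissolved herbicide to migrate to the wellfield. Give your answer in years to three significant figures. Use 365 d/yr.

Continuity: the same q passes through each zone, so ΔH = q·Σ(L_j/K_j) — the zones act as resistances in series.
Σ(L/K) = 423/10.5 + 485/6.76 = 40.29 + 71.75 = 112.0 d
K_eq = L_total / Σ(L/K) = 908 / 112.0 = 8.105 m/d
q = K_eq · i = 8.105 × 0.011 = 0.08915 m/d (same in every zone)
Zone A: v = q/n = 0.08915/0.08 = 1.114 m/d → t_A = 423/1.114 = 379.6 d
Zone B: v = q/n = 0.08915/0.27 = 0.3302 m/d → t_B = 485/0.3302 = 1469 d
Total t = 379.6 + 1469 = 1848 d
   = 1848 / 365 = 5.06 yr

5.06 years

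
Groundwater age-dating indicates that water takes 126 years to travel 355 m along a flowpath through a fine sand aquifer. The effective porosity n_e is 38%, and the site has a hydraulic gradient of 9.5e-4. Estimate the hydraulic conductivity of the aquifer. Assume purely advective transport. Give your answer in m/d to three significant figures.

t = 126 years = 45990 d
v = L / t = 355 / 45990 = 0.007719 m/d
K = v · n / i = 0.007719 × 0.38 / 9.5e-4 = 3.09 m/d

3.09 m/d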